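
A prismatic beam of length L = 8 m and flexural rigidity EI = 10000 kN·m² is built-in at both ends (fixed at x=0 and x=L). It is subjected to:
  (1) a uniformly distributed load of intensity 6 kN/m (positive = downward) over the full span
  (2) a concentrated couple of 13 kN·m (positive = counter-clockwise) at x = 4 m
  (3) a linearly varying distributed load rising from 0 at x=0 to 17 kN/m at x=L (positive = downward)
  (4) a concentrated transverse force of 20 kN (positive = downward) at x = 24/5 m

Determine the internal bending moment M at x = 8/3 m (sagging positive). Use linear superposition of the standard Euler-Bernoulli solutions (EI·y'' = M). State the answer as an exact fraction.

Load 1 — uniform load w=6 kN/m over full span:
  M_1 = wLx/2 - wL²/12 - wx²/2 = 6·8·(8/3)/2 - 6·8²/12 - 6·(8/3)²/2 = 32/3 kN·m
Load 2 — applied couple M₀=13 kN·m at a=4 m (b=L-a=4):
  M_2 = R_Ax - M_A  [x≤a] with R_A=39/16, M_A=13/4 = (39/16)·(8/3) - (13/4) = 13/4 kN·m
Load 3 — triangular load w₀=17 kN/m (0→w₀ over full span):
  M_3 = 3w₀Lx/20 - w₀L²/30 - w₀x³/(6L) = 3·17·8·(8/3)/20 - 17·8²/30 - 17·(8/3)³/(6·8) = 4624/405 kN·m
Load 4 — point force P=20 kN at a=24/5 m (b=L-a=16/5):
  M_4 = Pb²(3a+b)x/L³ - Pab²/L²  [x≤a] = 20·(16/5)²·(3·(24/5)+(16/5))·(8/3)/8³ - 20·(24/5)·(16/5)²/8² = 256/75 kN·m
Superposition: M = Σ M_i = 232853/8100 kN·m ≈ 28.747284 kN·m

M(8/3) = 232853/8100 kN·m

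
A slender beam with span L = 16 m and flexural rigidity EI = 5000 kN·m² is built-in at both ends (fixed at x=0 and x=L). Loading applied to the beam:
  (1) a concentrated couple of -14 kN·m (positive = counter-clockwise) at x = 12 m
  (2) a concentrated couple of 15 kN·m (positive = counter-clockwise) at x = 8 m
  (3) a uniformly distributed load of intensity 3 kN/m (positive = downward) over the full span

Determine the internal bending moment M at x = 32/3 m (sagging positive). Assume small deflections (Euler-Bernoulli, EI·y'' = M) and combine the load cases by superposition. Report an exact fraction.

Load 1 — applied couple M₀=-14 kN·m at a=12 m (b=L-a=4):
  M_1 = R_Ax - M_A  [x≤a] with R_A=-63/64, M_A=-35/8 = (-63/64)·(32/3) - (-35/8) = -49/8 kN·m
Load 2 — applied couple M₀=15 kN·m at a=8 m (b=L-a=8):
  M_2 = R_Ax - M_A - M₀  [x>a] with R_A=45/32, M_A=15/4 = (45/32)·(32/3) - (15/4) - 15 = -15/4 kN·m
Load 3 — uniform load w=3 kN/m over full span:
  M_3 = wLx/2 - wL²/12 - wx²/2 = 3·16·(32/3)/2 - 3·16²/12 - 3·(32/3)²/2 = 64/3 kN·m
Superposition: M = Σ M_i = 275/24 kN·m ≈ 11.458333 kN·m

M(32/3) = 275/24 kN·m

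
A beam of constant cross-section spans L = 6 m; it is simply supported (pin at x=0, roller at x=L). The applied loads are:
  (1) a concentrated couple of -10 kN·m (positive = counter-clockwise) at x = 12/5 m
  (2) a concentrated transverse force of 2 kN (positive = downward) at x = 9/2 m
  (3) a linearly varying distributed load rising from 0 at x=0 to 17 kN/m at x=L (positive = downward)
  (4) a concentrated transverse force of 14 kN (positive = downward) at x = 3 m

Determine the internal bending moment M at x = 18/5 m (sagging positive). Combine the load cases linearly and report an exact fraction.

Load 1 — applied couple M₀=-10 kN·m at a=12/5 m (b=L-a=18/5):
  M_1 = M₀x/L - M₀  [x>a] = (-10)·(18/5)/6 - (-10) = 4 kN·m
Load 2 — point force P=2 kN at a=9/2 m (b=L-a=3/2):
  M_2 = Pbx/L  [x≤a] = 2·(3/2)·(18/5)/6 = 9/5 kN·m
Load 3 — triangular load w₀=17 kN/m (0→w₀ over full span):
  M_3 = w₀Lx/6 - w₀x³/(6L) = 17·6·(18/5)/6 - 17·(18/5)³/(6·6) = 4896/125 kN·m
Load 4 — point force P=14 kN at a=3 m (b=L-a=3):
  M_4 = Pa(L-x)/L  [x>a] = 14·3·(6-(18/5))/6 = 84/5 kN·m
Superposition: M = Σ M_i = 7721/125 kN·m ≈ 61.768000 kN·m

M(18/5) = 7721/125 kN·m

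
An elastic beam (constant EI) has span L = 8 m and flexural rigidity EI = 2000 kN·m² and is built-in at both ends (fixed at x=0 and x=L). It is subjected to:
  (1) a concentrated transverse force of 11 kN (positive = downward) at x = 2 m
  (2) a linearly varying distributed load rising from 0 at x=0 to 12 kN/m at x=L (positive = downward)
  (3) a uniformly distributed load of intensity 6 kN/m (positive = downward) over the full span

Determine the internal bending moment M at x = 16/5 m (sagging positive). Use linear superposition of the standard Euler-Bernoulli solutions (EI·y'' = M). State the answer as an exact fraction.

M(16/5) = 30493/1000 kN·m

Load 1 — point force P=11 kN at a=2 m (b=L-a=6):
  M_1 = Pa²(a+3b)(L-x)/L³ - Pa²b/L²  [x>a] = 11·2²·(2+3·6)·(8-(16/5))/8³ - 11·2²·6/8² = 33/8 kN·m
Load 2 — triangular load w₀=12 kN/m (0→w₀ over full span):
  M_2 = 3w₀Lx/20 - w₀L²/30 - w₀x³/(6L) = 3·12·8·(16/5)/20 - 12·8²/30 - 12·(16/5)³/(6·8) = 1536/125 kN·m
Load 3 — uniform load w=6 kN/m over full span:
  M_3 = wLx/2 - wL²/12 - wx²/2 = 6·8·(16/5)/2 - 6·8²/12 - 6·(16/5)²/2 = 352/25 kN·m
Superposition: M = Σ M_i = 30493/1000 kN·m ≈ 30.493000 kN·m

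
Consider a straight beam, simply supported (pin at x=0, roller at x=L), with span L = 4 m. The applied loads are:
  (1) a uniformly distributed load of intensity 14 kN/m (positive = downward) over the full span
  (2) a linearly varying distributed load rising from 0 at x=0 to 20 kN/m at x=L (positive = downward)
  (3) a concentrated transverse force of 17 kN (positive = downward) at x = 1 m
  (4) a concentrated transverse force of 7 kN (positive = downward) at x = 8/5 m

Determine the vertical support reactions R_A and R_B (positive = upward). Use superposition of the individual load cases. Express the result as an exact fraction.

R_A = 3497/60 kN, R_B = 3703/60 kN

Load 1 — uniform load w=14 kN/m over full span:
  R_A = wL/2 = 14·4/2 = 28 kN
  R_B = wL/2 = 14·4/2 = 28 kN
Load 2 — triangular load w₀=20 kN/m (0→w₀ over full span):
  R_A = w₀L/6 = 20·4/6 = 40/3 kN
  R_B = w₀L/3 = 20·4/3 = 80/3 kN
Load 3 — point force P=17 kN at a=1 m (b=L-a=3):
  R_A = Pb/L = 17·3/4 = 51/4 kN
  R_B = Pa/L = 17·1/4 = 17/4 kN
Load 4 — point force P=7 kN at a=8/5 m (b=L-a=12/5):
  R_A = Pb/L = 7·(12/5)/4 = 21/5 kN
  R_B = Pa/L = 7·(8/5)/4 = 14/5 kN
Superposition: R_A = 3497/60 kN, R_B = 3703/60 kN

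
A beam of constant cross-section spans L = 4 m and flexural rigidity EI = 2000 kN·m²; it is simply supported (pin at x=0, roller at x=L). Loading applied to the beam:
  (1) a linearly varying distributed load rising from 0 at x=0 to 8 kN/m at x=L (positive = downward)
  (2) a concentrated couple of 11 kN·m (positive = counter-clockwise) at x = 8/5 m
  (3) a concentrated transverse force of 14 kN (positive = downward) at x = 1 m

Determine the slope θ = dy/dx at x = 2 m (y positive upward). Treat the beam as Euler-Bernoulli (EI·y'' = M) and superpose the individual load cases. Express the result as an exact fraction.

θ(2) = 2533/1800000 rad

Load 1 — triangular load w₀=8 kN/m (0→w₀ over full span):
  θ_1 = -w₀(7L⁴-30L²x²+15x⁴)/(360LEI) = -8·(7·4⁴-30·4²·2²+15·2⁴)/(360·4·2000) = -7/22500 rad
Load 2 — applied couple M₀=11 kN·m at a=8/5 m (b=L-a=12/5):
  θ_2 = (M₀x²/(2L)-M₀(x-a)+C₁)/EI  [x>a] with C₁=M₀(3b²-L²)/(6L)=44/75 = (11·2²/(2·4)-11·(2-(8/5))+(44/75))/2000 = 253/300000 rad
Load 3 — point force P=14 kN at a=1 m (b=L-a=3):
  θ_3 = -Pa(2L²-6Lx+3x²+a²)/(6LEI)  [x>a] = -14·1·(2·4²-6·4·2+3·2²+1²)/(6·4·2000) = 7/8000 rad
Superposition: θ = Σ θ_i = 2533/1800000 rad ≈ 0.001407 rad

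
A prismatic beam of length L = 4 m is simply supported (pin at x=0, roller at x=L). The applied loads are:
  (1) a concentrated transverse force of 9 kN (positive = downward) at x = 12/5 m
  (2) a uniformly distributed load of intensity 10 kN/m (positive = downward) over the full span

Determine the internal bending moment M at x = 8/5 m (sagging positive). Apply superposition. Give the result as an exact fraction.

Load 1 — point force P=9 kN at a=12/5 m (b=L-a=8/5):
  M_1 = Pbx/L  [x≤a] = 9·(8/5)·(8/5)/4 = 144/25 kN·m
Load 2 — uniform load w=10 kN/m over full span:
  M_2 = wx(L-x)/2 = 10·(8/5)·(4-(8/5))/2 = 96/5 kN·m
Superposition: M = Σ M_i = 624/25 kN·m ≈ 24.960000 kN·m

M(8/5) = 624/25 kN·m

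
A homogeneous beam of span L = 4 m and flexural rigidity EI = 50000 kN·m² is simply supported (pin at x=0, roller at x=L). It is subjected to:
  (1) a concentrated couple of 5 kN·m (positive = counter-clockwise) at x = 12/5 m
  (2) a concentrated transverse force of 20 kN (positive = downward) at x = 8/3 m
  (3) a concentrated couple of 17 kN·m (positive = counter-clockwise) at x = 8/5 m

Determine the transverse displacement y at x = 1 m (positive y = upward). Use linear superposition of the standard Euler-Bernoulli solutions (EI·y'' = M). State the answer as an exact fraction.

Load 1 — applied couple M₀=5 kN·m at a=12/5 m (b=L-a=8/5):
  y_1 = (M₀x³/(6L)+C₁x)/EI  [x≤a] with C₁=M₀(3b²-L²)/(6L)=-26/15 = (5·1³/(6·4)+(-26/15)·1)/50000 = -61/2000000 m
Load 2 — point force P=20 kN at a=8/3 m (b=L-a=4/3):
  y_2 = -Pbx(L²-b²-x²)/(6LEI)  [x≤a] = -20·(4/3)·1·(4²-(4/3)²-1²)/(6·4·50000) = -119/405000 m
Load 3 — applied couple M₀=17 kN·m at a=8/5 m (b=L-a=12/5):
  y_3 = (M₀x³/(6L)+C₁x)/EI  [x≤a] with C₁=M₀(3b²-L²)/(6L)=68/75 = (17·1³/(6·4)+(68/75)·1)/50000 = 323/10000000 m
Superposition: y = Σ y_i = -118271/405000000 m ≈ -0.000292 m

y(1) = -118271/405000000 m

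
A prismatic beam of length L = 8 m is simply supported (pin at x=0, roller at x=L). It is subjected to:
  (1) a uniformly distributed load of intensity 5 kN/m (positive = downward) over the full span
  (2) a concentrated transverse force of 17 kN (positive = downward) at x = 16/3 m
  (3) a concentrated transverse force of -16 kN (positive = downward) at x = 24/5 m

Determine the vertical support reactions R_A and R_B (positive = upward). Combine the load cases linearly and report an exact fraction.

R_A = 289/15 kN, R_B = 326/15 kN

Load 1 — uniform load w=5 kN/m over full span:
  R_A = wL/2 = 5·8/2 = 20 kN
  R_B = wL/2 = 5·8/2 = 20 kN
Load 2 — point force P=17 kN at a=16/3 m (b=L-a=8/3):
  R_A = Pb/L = 17·(8/3)/8 = 17/3 kN
  R_B = Pa/L = 17·(16/3)/8 = 34/3 kN
Load 3 — point force P=-16 kN at a=24/5 m (b=L-a=16/5):
  R_A = Pb/L = (-16)·(16/5)/8 = -32/5 kN
  R_B = Pa/L = (-16)·(24/5)/8 = -48/5 kN
Superposition: R_A = 289/15 kN, R_B = 326/15 kN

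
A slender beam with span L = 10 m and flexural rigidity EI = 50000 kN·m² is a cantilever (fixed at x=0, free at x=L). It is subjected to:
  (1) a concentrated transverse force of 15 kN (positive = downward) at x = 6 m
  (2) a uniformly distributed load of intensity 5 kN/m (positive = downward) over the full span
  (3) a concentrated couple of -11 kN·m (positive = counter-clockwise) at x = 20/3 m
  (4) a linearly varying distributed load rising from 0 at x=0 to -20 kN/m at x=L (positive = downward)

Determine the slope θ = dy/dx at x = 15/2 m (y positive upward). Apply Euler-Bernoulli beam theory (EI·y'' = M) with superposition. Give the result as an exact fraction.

θ(15/2) = 49441/1920000 rad

Load 1 — point force P=15 kN at a=6 m (b=L-a=4):
  θ_1 = -Pa²/(2EI)  [x>a] = -15·6²/(2·50000) = -27/5000 rad
Load 2 — uniform load w=5 kN/m over full span:
  θ_2 = -wx(x²-3Lx+3L²)/(6EI) = -5·(15/2)·((15/2)²-3·10·(15/2)+3·10²)/(6·50000) = -21/1280 rad
Load 3 — applied couple M₀=-11 kN·m at a=20/3 m (b=L-a=10/3):
  θ_3 = M₀a/EI  [x>a] = (-11)·(20/3)/50000 = -11/7500 rad
Load 4 — triangular load w₀=-20 kN/m (0→w₀ over full span):
  θ_4 = (w₀Lx²/4-w₀L²x/3-w₀x⁴/(24L))/EI = ((-20)·10·(15/2)²/4-(-20)·10²·(15/2)/3-(-20)·(15/2)⁴/(24·10))/50000 = 251/5120 rad
Superposition: θ = Σ θ_i = 49441/1920000 rad ≈ 0.025751 rad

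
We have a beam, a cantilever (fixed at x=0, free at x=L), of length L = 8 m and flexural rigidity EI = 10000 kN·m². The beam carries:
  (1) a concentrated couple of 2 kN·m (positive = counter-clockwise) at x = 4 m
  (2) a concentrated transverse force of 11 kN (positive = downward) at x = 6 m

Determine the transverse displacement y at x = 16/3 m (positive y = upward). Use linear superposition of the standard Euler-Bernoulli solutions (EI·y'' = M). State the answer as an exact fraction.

y(16/3) = -3209/50625 m

Load 1 — applied couple M₀=2 kN·m at a=4 m (b=L-a=4):
  y_1 = M₀a(2x-a)/(2EI)  [x>a] = 2·4·(2·(16/3)-4)/(2·10000) = 1/375 m
Load 2 — point force P=11 kN at a=6 m (b=L-a=2):
  y_2 = -Px²(3a-x)/(6EI)  [x≤a] = -11·(16/3)²·(3·6-(16/3))/(6·10000) = -3344/50625 m
Superposition: y = Σ y_i = -3209/50625 m ≈ -0.063388 m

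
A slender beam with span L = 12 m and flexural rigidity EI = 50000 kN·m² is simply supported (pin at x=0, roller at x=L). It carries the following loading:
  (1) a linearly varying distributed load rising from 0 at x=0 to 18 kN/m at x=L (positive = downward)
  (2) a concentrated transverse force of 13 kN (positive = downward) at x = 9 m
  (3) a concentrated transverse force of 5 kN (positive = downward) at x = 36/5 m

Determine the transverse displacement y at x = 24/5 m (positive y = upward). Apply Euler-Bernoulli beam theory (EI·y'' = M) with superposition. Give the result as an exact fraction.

Load 1 — triangular load w₀=18 kN/m (0→w₀ over full span):
  y_1 = -w₀x(7L⁴-10L²x²+3x⁴)/(360LEI) = -18·(24/5)·(7·12⁴-10·12²·(24/5)²+3·(24/5)⁴)/(360·12·50000) = -2218104/48828125 m
Load 2 — point force P=13 kN at a=9 m (b=L-a=3):
  y_2 = -Pbx(L²-b²-x²)/(6LEI)  [x≤a] = -13·3·(24/5)·(12²-3²-(24/5)²)/(6·12·50000) = -36387/6250000 m
Load 3 — point force P=5 kN at a=36/5 m (b=L-a=24/5):
  y_3 = -Pbx(L²-b²-x²)/(6LEI)  [x≤a] = -5·(24/5)·(24/5)·(12²-(24/5)²-(24/5)²)/(6·12·50000) = -1224/390625 m
Superposition: y = Σ y_i = -42486039/781250000 m ≈ -0.054382 m

y(24/5) = -42486039/781250000 m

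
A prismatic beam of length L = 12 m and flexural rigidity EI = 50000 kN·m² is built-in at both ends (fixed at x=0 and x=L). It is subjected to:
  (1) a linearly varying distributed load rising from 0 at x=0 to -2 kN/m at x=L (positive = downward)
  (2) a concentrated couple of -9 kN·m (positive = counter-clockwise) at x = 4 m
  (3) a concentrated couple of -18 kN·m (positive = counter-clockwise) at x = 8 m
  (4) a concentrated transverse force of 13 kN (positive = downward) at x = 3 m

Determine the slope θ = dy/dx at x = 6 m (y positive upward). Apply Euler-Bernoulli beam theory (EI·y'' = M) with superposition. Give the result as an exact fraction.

Load 1 — triangular load w₀=-2 kN/m (0→w₀ over full span):
  θ_1 = -w₀(2x(L-x)(L-2x)(x+2L)+x²(L-x)²)/(120LEI) = -(-2)·(2·6·(12-6)·(12-2·6)·(6+2·12)+6²·(12-6)²)/(120·12·50000) = 9/250000 rad
Load 2 — applied couple M₀=-9 kN·m at a=4 m (b=L-a=8):
  θ_2 = (R_Ax²/2 - M_Ax - M₀(x-a))/EI  [x>a] with R_A=-1, M_A=0 = ((-1)·6²/2 - 0·6 - (-9)·(6-4))/50000 = 0 rad
Load 3 — applied couple M₀=-18 kN·m at a=8 m (b=L-a=4):
  θ_3 = (R_Ax²/2 - M_Ax)/EI  [x≤a] with R_A=-2, M_A=-6 = ((-2)·6²/2 - (-6)·6)/50000 = 0 rad
Load 4 — point force P=13 kN at a=3 m (b=L-a=9):
  θ_4 = Pa²(L-x)(2bL-(3b+a)(L-x))/(2L³EI)  [x>a] = 13·3²·(12-6)·(2·9·12-(3·9+3)·(12-6))/(2·12³·50000) = 117/800000 rad
Superposition: θ = Σ θ_i = 729/4000000 rad ≈ 0.000182 rad

θ(6) = 729/4000000 rad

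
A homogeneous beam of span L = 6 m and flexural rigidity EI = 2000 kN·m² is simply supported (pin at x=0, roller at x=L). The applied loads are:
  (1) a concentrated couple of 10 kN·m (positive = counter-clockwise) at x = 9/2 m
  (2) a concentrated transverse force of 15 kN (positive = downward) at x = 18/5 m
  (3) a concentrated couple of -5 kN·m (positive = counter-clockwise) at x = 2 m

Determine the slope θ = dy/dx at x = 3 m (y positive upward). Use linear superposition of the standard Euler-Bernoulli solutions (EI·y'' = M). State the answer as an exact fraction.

Load 1 — applied couple M₀=10 kN·m at a=9/2 m (b=L-a=3/2):
  θ_1 = (M₀x²/(2L)+C₁)/EI  [x≤a] with C₁=M₀(3b²-L²)/(6L)=-65/8 = (10·3²/(2·6)+(-65/8))/2000 = -1/3200 rad
Load 2 — point force P=15 kN at a=18/5 m (b=L-a=12/5):
  θ_2 = -Pb(L²-b²-3x²)/(6LEI)  [x≤a] = -15·(12/5)·(6²-(12/5)²-3·3²)/(6·6·2000) = -81/50000 rad
Load 3 — applied couple M₀=-5 kN·m at a=2 m (b=L-a=4):
  θ_3 = (M₀x²/(2L)-M₀(x-a)+C₁)/EI  [x>a] with C₁=M₀(3b²-L²)/(6L)=-5/3 = ((-5)·3²/(2·6)-(-5)·(3-2)+(-5/3))/2000 = -1/4800 rad
Superposition: θ = Σ θ_i = -2569/1200000 rad ≈ -0.002141 rad

θ(3) = -2569/1200000 rad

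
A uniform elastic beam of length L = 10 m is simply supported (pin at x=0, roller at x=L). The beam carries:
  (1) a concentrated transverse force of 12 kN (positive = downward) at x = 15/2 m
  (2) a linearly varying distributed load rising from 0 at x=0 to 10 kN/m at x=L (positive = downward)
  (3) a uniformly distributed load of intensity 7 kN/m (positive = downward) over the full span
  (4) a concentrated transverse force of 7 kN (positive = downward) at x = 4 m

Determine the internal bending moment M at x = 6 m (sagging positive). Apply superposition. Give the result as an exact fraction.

M(6) = 886/5 kN·m

Load 1 — point force P=12 kN at a=15/2 m (b=L-a=5/2):
  M_1 = Pbx/L  [x≤a] = 12·(5/2)·6/10 = 18 kN·m
Load 2 — triangular load w₀=10 kN/m (0→w₀ over full span):
  M_2 = w₀Lx/6 - w₀x³/(6L) = 10·10·6/6 - 10·6³/(6·10) = 64 kN·m
Load 3 — uniform load w=7 kN/m over full span:
  M_3 = wx(L-x)/2 = 7·6·(10-6)/2 = 84 kN·m
Load 4 — point force P=7 kN at a=4 m (b=L-a=6):
  M_4 = Pa(L-x)/L  [x>a] = 7·4·(10-6)/10 = 56/5 kN·m
Superposition: M = Σ M_i = 886/5 kN·m ≈ 177.200000 kN·m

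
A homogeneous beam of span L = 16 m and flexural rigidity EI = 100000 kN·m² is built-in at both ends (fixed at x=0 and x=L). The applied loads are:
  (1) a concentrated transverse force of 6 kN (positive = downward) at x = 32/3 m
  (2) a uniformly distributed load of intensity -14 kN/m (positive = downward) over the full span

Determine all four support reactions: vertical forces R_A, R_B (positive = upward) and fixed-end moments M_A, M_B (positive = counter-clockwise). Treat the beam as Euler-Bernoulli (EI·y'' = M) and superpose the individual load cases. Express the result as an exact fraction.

R_A = -994/9 kN, M_A = -2624/9 kN·m, R_B = -968/9 kN, M_B = 2560/9 kN·m

Load 1 — point force P=6 kN at a=32/3 m (b=L-a=16/3):
  R_A = Pb²(3a+b)/L³ = 6·(16/3)²·(3·(32/3)+(16/3))/16³ = 14/9 kN
  M_A = Pab²/L² = 6·(32/3)·(16/3)²/16² = 64/9 kN·m
  R_B = Pa²(a+3b)/L³ = 6·(32/3)²·((32/3)+3·(16/3))/16³ = 40/9 kN
  M_B = -Pa²b/L² = -6·(32/3)²·(16/3)/16² = -128/9 kN·m
Load 2 — uniform load w=-14 kN/m over full span:
  R_A = wL/2 = (-14)·16/2 = -112 kN
  M_A = wL²/12 = (-14)·16²/12 = -896/3 kN·m
  R_B = wL/2 = (-14)·16/2 = -112 kN
  M_B = -wL²/12 = -(-14)·16²/12 = 896/3 kN·m
Superposition: R_A = -994/9 kN, M_A = -2624/9 kN·m, R_B = -968/9 kN, M_B = 2560/9 kN·m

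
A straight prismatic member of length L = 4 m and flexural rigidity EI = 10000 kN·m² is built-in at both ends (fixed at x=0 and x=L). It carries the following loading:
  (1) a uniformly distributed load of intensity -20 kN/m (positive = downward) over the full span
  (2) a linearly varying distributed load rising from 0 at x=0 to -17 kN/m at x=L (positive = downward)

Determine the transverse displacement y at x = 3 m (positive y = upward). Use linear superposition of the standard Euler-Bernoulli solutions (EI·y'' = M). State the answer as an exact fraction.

y(3) = 1761/1600000 m

Load 1 — uniform load w=-20 kN/m over full span:
  y_1 = -wx²(L-x)²/(24EI) = -(-20)·3²·(4-3)²/(24·10000) = 3/4000 m
Load 2 — triangular load w₀=-17 kN/m (0→w₀ over full span):
  y_2 = -w₀x²(L-x)²(x+2L)/(120LEI) = -(-17)·3²·(4-3)²·(3+2·4)/(120·4·10000) = 561/1600000 m
Superposition: y = Σ y_i = 1761/1600000 m ≈ 0.001101 m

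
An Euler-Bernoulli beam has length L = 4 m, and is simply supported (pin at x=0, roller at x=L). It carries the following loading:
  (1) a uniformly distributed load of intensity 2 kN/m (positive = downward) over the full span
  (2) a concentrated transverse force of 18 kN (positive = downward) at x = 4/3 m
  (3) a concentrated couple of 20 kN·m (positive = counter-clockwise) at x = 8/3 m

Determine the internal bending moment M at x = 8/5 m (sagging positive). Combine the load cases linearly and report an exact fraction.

M(8/5) = 656/25 kN·m

Load 1 — uniform load w=2 kN/m over full span:
  M_1 = wx(L-x)/2 = 2·(8/5)·(4-(8/5))/2 = 96/25 kN·m
Load 2 — point force P=18 kN at a=4/3 m (b=L-a=8/3):
  M_2 = Pa(L-x)/L  [x>a] = 18·(4/3)·(4-(8/5))/4 = 72/5 kN·m
Load 3 — applied couple M₀=20 kN·m at a=8/3 m (b=L-a=4/3):
  M_3 = M₀x/L  [x≤a] = 20·(8/5)/4 = 8 kN·m
Superposition: M = Σ M_i = 656/25 kN·m ≈ 26.240000 kN·m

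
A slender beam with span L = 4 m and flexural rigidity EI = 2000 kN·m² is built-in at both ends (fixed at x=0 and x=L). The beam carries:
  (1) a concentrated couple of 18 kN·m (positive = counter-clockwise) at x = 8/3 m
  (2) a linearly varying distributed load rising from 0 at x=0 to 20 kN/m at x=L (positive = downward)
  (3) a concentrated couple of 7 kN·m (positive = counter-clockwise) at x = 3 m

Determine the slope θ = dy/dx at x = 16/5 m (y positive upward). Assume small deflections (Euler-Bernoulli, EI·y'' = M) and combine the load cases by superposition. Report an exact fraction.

Load 1 — applied couple M₀=18 kN·m at a=8/3 m (b=L-a=4/3):
  θ_1 = (R_Ax²/2 - M_Ax - M₀(x-a))/EI  [x>a] with R_A=6, M_A=6 = (6·(16/5)²/2 - 6·(16/5) - 18·((16/5)-(8/3)))/2000 = 3/3125 rad
Load 2 — triangular load w₀=20 kN/m (0→w₀ over full span):
  θ_2 = -w₀(2x(L-x)(L-2x)(x+2L)+x²(L-x)²)/(120LEI) = -20·(2·(16/5)·(4-(16/5))·(4-2·(16/5))·((16/5)+2·4)+(16/5)²·(4-(16/5))²)/(120·4·2000) = 128/46875 rad
Load 3 — applied couple M₀=7 kN·m at a=3 m (b=L-a=1):
  θ_3 = (R_Ax²/2 - M_Ax - M₀(x-a))/EI  [x>a] with R_A=63/32, M_A=35/16 = ((63/32)·(16/5)²/2 - (35/16)·(16/5) - 7·((16/5)-3))/2000 = 21/25000 rad
Superposition: θ = Σ θ_i = 1699/375000 rad ≈ 0.004531 rad

θ(16/5) = 1699/375000 rad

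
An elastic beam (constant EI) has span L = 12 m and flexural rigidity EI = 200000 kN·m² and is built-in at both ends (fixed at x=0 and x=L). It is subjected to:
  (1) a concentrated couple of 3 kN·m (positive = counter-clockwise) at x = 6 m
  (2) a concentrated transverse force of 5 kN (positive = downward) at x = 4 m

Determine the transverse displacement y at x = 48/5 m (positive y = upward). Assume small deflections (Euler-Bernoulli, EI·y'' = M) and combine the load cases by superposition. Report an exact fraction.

y(48/5) = -1597/37500000 m

Load 1 — applied couple M₀=3 kN·m at a=6 m (b=L-a=6):
  y_1 = (R_Ax³/6 - M_Ax²/2 - M₀(x-a)²/2)/EI  [x>a] with R_A=3/8, M_A=3/4 = ((3/8)·(48/5)³/6 - (3/4)·(48/5)²/2 - 3·((48/5)-6)²/2)/200000 = 81/12500000 m
Load 2 — point force P=5 kN at a=4 m (b=L-a=8):
  y_2 = -Pa²(L-x)²(3bL-(3b+a)(L-x))/(6L³EI)  [x>a] = -5·4²·(12-(48/5))²·(3·8·12-(3·8+4)·(12-(48/5)))/(6·12³·200000) = -23/468750 m
Superposition: y = Σ y_i = -1597/37500000 m ≈ -0.000043 m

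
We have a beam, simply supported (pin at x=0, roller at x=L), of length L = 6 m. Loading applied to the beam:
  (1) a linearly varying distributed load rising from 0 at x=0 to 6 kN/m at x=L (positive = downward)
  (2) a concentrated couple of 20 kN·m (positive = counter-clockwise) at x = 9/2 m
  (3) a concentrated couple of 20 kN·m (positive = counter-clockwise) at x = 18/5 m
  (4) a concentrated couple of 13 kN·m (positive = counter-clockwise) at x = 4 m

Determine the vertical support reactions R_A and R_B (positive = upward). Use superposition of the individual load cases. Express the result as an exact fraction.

Load 1 — triangular load w₀=6 kN/m (0→w₀ over full span):
  R_A = w₀L/6 = 6·6/6 = 6 kN
  R_B = w₀L/3 = 6·6/3 = 12 kN
Load 2 — applied couple M₀=20 kN·m at a=9/2 m (b=L-a=3/2):
  R_A = M₀/L = 20/6 = 10/3 kN
  R_B = -M₀/L = -20/6 = -10/3 kN
Load 3 — applied couple M₀=20 kN·m at a=18/5 m (b=L-a=12/5):
  R_A = M₀/L = 20/6 = 10/3 kN
  R_B = -M₀/L = -20/6 = -10/3 kN
Load 4 — applied couple M₀=13 kN·m at a=4 m (b=L-a=2):
  R_A = M₀/L = 13/6 kN
  R_B = -M₀/L = -13/6 kN
Superposition: R_A = 89/6 kN, R_B = 19/6 kN

R_A = 89/6 kN, R_B = 19/6 kN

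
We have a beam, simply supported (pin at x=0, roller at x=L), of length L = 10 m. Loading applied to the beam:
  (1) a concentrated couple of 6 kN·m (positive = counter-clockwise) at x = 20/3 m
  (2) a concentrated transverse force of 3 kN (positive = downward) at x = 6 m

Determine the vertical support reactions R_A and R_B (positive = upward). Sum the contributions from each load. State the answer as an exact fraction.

Load 1 — applied couple M₀=6 kN·m at a=20/3 m (b=L-a=10/3):
  R_A = M₀/L = 6/10 = 3/5 kN
  R_B = -M₀/L = -6/10 = -3/5 kN
Load 2 — point force P=3 kN at a=6 m (b=L-a=4):
  R_A = Pb/L = 3·4/10 = 6/5 kN
  R_B = Pa/L = 3·6/10 = 9/5 kN
Superposition: R_A = 9/5 kN, R_B = 6/5 kN

R_A = 9/5 kN, R_B = 6/5 kN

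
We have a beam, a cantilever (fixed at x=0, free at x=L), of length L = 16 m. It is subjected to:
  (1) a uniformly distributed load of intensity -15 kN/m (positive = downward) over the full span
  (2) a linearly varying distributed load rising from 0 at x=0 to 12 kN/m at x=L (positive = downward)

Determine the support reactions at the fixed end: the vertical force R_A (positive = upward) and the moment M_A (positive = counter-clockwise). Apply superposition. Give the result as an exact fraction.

R_A = -144 kN, M_A = -896 kN·m

Load 1 — uniform load w=-15 kN/m over full span:
  R_A = wL = (-15)·16 = -240 kN
  M_A = wL²/2 = (-15)·16²/2 = -1920 kN·m
Load 2 — triangular load w₀=12 kN/m (0→w₀ over full span):
  R_A = w₀L/2 = 12·16/2 = 96 kN
  M_A = w₀L²/3 = 12·16²/3 = 1024 kN·m
Superposition: R_A = -144 kN, M_A = -896 kN·m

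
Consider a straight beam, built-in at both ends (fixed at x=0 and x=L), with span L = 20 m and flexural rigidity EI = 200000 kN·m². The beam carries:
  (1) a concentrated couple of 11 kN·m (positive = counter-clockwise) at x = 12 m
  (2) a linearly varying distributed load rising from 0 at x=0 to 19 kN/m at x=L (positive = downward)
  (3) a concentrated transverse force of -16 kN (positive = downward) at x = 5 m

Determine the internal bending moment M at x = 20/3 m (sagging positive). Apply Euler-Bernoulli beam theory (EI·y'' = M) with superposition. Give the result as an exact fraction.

Load 1 — applied couple M₀=11 kN·m at a=12 m (b=L-a=8):
  M_1 = R_Ax - M_A  [x≤a] with R_A=99/125, M_A=88/25 = (99/125)·(20/3) - (88/25) = 44/25 kN·m
Load 2 — triangular load w₀=19 kN/m (0→w₀ over full span):
  M_2 = 3w₀Lx/20 - w₀L²/30 - w₀x³/(6L) = 3·19·20·(20/3)/20 - 19·20²/30 - 19·(20/3)³/(6·20) = 6460/81 kN·m
Load 3 — point force P=-16 kN at a=5 m (b=L-a=15):
  M_3 = Pa²(a+3b)(L-x)/L³ - Pa²b/L²  [x>a] = (-16)·5²·(5+3·15)·(20-(20/3))/20³ - (-16)·5²·15/20² = -55/3 kN·m
Superposition: M = Σ M_i = 127939/2025 kN·m ≈ 63.179753 kN·m

M(20/3) = 127939/2025 kN·m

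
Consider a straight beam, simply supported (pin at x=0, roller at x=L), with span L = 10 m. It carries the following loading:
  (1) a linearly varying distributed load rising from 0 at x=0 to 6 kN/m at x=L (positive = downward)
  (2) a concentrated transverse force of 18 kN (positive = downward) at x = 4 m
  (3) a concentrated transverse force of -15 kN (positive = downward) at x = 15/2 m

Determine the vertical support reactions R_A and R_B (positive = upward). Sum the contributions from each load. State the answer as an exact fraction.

Load 1 — triangular load w₀=6 kN/m (0→w₀ over full span):
  R_A = w₀L/6 = 6·10/6 = 10 kN
  R_B = w₀L/3 = 6·10/3 = 20 kN
Load 2 — point force P=18 kN at a=4 m (b=L-a=6):
  R_A = Pb/L = 18·6/10 = 54/5 kN
  R_B = Pa/L = 18·4/10 = 36/5 kN
Load 3 — point force P=-15 kN at a=15/2 m (b=L-a=5/2):
  R_A = Pb/L = (-15)·(5/2)/10 = -15/4 kN
  R_B = Pa/L = (-15)·(15/2)/10 = -45/4 kN
Superposition: R_A = 341/20 kN, R_B = 319/20 kN

R_A = 341/20 kN, R_B = 319/20 kN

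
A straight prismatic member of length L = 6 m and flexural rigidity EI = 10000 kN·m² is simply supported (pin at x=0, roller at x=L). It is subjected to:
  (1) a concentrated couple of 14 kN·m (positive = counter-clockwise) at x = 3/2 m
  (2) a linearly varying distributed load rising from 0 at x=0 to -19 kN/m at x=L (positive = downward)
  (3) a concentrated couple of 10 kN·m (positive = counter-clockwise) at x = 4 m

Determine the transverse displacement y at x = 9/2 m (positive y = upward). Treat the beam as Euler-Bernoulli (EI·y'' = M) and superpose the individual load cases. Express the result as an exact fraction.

Load 1 — applied couple M₀=14 kN·m at a=3/2 m (b=L-a=9/2):
  y_1 = (M₀x³/(6L)-M₀(x-a)²/2+C₁x)/EI  [x>a] with C₁=M₀(3b²-L²)/(6L)=77/8 = (14·(9/2)³/(6·6)-14·((9/2)-(3/2))²/2+(77/8)·(9/2))/10000 = 63/40000 m
Load 2 — triangular load w₀=-19 kN/m (0→w₀ over full span):
  y_2 = -w₀x(7L⁴-10L²x²+3x⁴)/(360LEI) = -(-19)·(9/2)·(7·6⁴-10·6²·(9/2)²+3·(9/2)⁴)/(360·6·10000) = 61047/5120000 m
Load 3 — applied couple M₀=10 kN·m at a=4 m (b=L-a=2):
  y_3 = (M₀x³/(6L)-M₀(x-a)²/2+C₁x)/EI  [x>a] with C₁=M₀(3b²-L²)/(6L)=-20/3 = (10·(9/2)³/(6·6)-10·((9/2)-4)²/2+(-20/3)·(9/2))/10000 = -19/32000 m
Superposition: y = Σ y_i = 66071/5120000 m ≈ 0.012904 m

y(9/2) = 66071/5120000 m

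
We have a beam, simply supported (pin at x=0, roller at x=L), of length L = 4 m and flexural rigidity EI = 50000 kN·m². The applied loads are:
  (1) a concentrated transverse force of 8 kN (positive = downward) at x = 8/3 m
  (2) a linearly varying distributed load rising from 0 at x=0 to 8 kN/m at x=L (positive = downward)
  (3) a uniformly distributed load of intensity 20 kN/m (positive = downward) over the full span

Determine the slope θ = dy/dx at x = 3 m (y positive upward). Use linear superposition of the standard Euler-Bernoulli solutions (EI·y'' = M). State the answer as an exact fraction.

Load 1 — point force P=8 kN at a=8/3 m (b=L-a=4/3):
  θ_1 = -Pa(2L²-6Lx+3x²+a²)/(6LEI)  [x>a] = -8·(8/3)·(2·4²-6·4·3+3·3²+(8/3)²)/(6·4·50000) = 53/506250 rad
Load 2 — triangular load w₀=8 kN/m (0→w₀ over full span):
  θ_2 = -w₀(7L⁴-30L²x²+15x⁴)/(360LEI) = -8·(7·4⁴-30·4²·3²+15·3⁴)/(360·4·50000) = 1313/9000000 rad
Load 3 — uniform load w=20 kN/m over full span:
  θ_3 = -w(L³-6Lx²+4x³)/(24EI) = -20·(4³-6·4·3²+4·3³)/(24·50000) = 11/15000 rad
Superposition: θ = Σ θ_i = 79697/81000000 rad ≈ 0.000984 rad

θ(3) = 79697/81000000 rad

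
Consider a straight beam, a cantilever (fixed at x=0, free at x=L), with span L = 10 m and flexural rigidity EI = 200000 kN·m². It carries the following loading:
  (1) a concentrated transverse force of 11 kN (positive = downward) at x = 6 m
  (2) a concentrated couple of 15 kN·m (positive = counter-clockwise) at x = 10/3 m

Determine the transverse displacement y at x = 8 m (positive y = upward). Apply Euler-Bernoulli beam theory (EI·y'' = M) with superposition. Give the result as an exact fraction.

y(8) = -1307/300000 m

Load 1 — point force P=11 kN at a=6 m (b=L-a=4):
  y_1 = -Pa²(3x-a)/(6EI)  [x>a] = -11·6²·(3·8-6)/(6·200000) = -297/50000 m
Load 2 — applied couple M₀=15 kN·m at a=10/3 m (b=L-a=20/3):
  y_2 = M₀a(2x-a)/(2EI)  [x>a] = 15·(10/3)·(2·8-(10/3))/(2·200000) = 19/12000 m
Superposition: y = Σ y_i = -1307/300000 m ≈ -0.004357 m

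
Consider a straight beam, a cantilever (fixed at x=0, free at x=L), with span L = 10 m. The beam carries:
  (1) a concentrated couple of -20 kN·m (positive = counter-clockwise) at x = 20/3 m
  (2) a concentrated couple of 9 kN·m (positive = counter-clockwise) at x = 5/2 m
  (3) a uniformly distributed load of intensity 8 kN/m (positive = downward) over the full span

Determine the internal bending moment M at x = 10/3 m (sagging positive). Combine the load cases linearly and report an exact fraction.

Load 1 — applied couple M₀=-20 kN·m at a=20/3 m (b=L-a=10/3):
  M_1 = M₀  [x≤a] = (-20) = -20 kN·m
Load 2 — applied couple M₀=9 kN·m at a=5/2 m (b=L-a=15/2):
  M_2 = 0  [x>a] = 0 kN·m
Load 3 — uniform load w=8 kN/m over full span:
  M_3 = -w(L-x)²/2 = -8·(10-(10/3))²/2 = -1600/9 kN·m
Superposition: M = Σ M_i = -1780/9 kN·m ≈ -197.777778 kN·m

M(10/3) = -1780/9 kN·m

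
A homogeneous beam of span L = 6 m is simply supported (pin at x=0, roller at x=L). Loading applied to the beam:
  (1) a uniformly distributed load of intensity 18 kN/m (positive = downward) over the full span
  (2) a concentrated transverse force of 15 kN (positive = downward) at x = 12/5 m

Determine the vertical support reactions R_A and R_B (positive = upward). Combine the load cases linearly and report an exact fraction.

Load 1 — uniform load w=18 kN/m over full span:
  R_A = wL/2 = 18·6/2 = 54 kN
  R_B = wL/2 = 18·6/2 = 54 kN
Load 2 — point force P=15 kN at a=12/5 m (b=L-a=18/5):
  R_A = Pb/L = 15·(18/5)/6 = 9 kN
  R_B = Pa/L = 15·(12/5)/6 = 6 kN
Superposition: R_A = 63 kN, R_B = 60 kN

R_A = 63 kN, R_B = 60 kN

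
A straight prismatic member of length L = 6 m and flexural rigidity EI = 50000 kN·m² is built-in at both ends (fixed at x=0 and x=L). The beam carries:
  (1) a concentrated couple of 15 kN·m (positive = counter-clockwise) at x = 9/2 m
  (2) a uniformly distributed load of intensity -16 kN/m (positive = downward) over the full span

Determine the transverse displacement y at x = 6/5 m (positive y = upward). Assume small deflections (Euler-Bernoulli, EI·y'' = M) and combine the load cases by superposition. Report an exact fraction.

Load 1 — applied couple M₀=15 kN·m at a=9/2 m (b=L-a=3/2):
  y_1 = (R_Ax³/6 - M_Ax²/2)/EI  [x≤a] with R_A=45/16, M_A=75/16 = ((45/16)·(6/5)³/6 - (75/16)·(6/5)²/2)/50000 = -513/10000000 m
Load 2 — uniform load w=-16 kN/m over full span:
  y_2 = -wx²(L-x)²/(24EI) = -(-16)·(6/5)²·(6-(6/5))²/(24·50000) = 864/1953125 m
Superposition: y = Σ y_i = 97767/250000000 m ≈ 0.000391 m

y(6/5) = 97767/250000000 m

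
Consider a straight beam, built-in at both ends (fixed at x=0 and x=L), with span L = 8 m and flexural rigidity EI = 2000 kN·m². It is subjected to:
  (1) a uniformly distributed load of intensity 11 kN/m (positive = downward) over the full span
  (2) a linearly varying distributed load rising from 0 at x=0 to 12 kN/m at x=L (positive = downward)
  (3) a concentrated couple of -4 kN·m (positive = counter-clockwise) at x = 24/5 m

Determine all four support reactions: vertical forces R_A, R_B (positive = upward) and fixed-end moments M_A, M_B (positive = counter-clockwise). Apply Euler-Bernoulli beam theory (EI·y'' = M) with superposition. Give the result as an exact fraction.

Load 1 — uniform load w=11 kN/m over full span:
  R_A = wL/2 = 11·8/2 = 44 kN
  M_A = wL²/12 = 11·8²/12 = 176/3 kN·m
  R_B = wL/2 = 11·8/2 = 44 kN
  M_B = -wL²/12 = -11·8²/12 = -176/3 kN·m
Load 2 — triangular load w₀=12 kN/m (0→w₀ over full span):
  R_A = 3w₀L/20 = 3·12·8/20 = 72/5 kN
  M_A = w₀L²/30 = 12·8²/30 = 128/5 kN·m
  R_B = 7w₀L/20 = 7·12·8/20 = 168/5 kN
  M_B = -w₀L²/20 = -12·8²/20 = -192/5 kN·m
Load 3 — applied couple M₀=-4 kN·m at a=24/5 m (b=L-a=16/5):
  R_A = 6M₀ab/L³ = 6·(-4)·(24/5)·(16/5)/8³ = -18/25 kN
  M_A = M₀b(2a-b)/L² = (-4)·(16/5)·(2·(24/5)-(16/5))/8² = -32/25 kN·m
  R_B = -6M₀ab/L³ = -6·(-4)·(24/5)·(16/5)/8³ = 18/25 kN
  M_B = M₀a(2b-a)/L² = (-4)·(24/5)·(2·(16/5)-(24/5))/8² = -12/25 kN·m
Superposition: R_A = 1442/25 kN, M_A = 6224/75 kN·m, R_B = 1958/25 kN, M_B = -7316/75 kN·m

R_A = 1442/25 kN, M_A = 6224/75 kN·m, R_B = 1958/25 kN, M_B = -7316/75 kN·m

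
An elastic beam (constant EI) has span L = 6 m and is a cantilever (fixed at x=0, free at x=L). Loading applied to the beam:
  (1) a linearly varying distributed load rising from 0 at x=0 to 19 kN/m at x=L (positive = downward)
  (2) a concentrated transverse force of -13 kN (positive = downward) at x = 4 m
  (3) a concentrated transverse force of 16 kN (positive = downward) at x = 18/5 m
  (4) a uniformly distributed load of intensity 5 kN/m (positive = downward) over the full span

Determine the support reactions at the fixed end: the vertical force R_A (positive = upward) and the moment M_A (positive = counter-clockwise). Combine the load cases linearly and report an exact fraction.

Load 1 — triangular load w₀=19 kN/m (0→w₀ over full span):
  R_A = w₀L/2 = 19·6/2 = 57 kN
  M_A = w₀L²/3 = 19·6²/3 = 228 kN·m
Load 2 — point force P=-13 kN at a=4 m (b=L-a=2):
  R_A = P = (-13) = -13 kN
  M_A = Pa = (-13)·4 = -52 kN·m
Load 3 — point force P=16 kN at a=18/5 m (b=L-a=12/5):
  R_A = P = 16 kN
  M_A = Pa = 16·(18/5) = 288/5 kN·m
Load 4 — uniform load w=5 kN/m over full span:
  R_A = wL = 5·6 = 30 kN
  M_A = wL²/2 = 5·6²/2 = 90 kN·m
Superposition: R_A = 90 kN, M_A = 1618/5 kN·m

R_A = 90 kN, M_A = 1618/5 kN·m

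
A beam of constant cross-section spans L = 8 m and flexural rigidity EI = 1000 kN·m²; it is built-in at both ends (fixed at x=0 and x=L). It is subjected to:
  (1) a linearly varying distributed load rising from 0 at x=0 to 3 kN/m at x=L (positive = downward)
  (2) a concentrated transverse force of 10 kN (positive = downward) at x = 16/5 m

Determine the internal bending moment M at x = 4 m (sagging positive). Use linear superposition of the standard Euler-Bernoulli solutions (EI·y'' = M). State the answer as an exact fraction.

M(4) = 52/5 kN·m

Load 1 — triangular load w₀=3 kN/m (0→w₀ over full span):
  M_1 = 3w₀Lx/20 - w₀L²/30 - w₀x³/(6L) = 3·3·8·4/20 - 3·8²/30 - 3·4³/(6·8) = 4 kN·m
Load 2 — point force P=10 kN at a=16/5 m (b=L-a=24/5):
  M_2 = Pa²(a+3b)(L-x)/L³ - Pa²b/L²  [x>a] = 10·(16/5)²·((16/5)+3·(24/5))·(8-4)/8³ - 10·(16/5)²·(24/5)/8² = 32/5 kN·m
Superposition: M = Σ M_i = 52/5 kN·m ≈ 10.400000 kN·m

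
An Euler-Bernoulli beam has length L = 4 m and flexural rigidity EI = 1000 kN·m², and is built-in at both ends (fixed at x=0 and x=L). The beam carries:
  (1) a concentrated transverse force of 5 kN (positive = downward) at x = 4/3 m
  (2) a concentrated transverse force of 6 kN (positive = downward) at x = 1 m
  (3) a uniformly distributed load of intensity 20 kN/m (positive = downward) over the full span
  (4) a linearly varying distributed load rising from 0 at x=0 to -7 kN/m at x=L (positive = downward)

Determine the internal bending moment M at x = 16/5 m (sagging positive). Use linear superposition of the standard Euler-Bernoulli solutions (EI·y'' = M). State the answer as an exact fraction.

Load 1 — point force P=5 kN at a=4/3 m (b=L-a=8/3):
  M_1 = Pa²(a+3b)(L-x)/L³ - Pa²b/L²  [x>a] = 5·(4/3)²·((4/3)+3·(8/3))·(4-(16/5))/4³ - 5·(4/3)²·(8/3)/4² = -4/9 kN·m
Load 2 — point force P=6 kN at a=1 m (b=L-a=3):
  M_2 = Pa²(a+3b)(L-x)/L³ - Pa²b/L²  [x>a] = 6·1²·(1+3·3)·(4-(16/5))/4³ - 6·1²·3/4² = -3/8 kN·m
Load 3 — uniform load w=20 kN/m over full span:
  M_3 = wLx/2 - wL²/12 - wx²/2 = 20·4·(16/5)/2 - 20·4²/12 - 20·(16/5)²/2 = -16/15 kN·m
Load 4 — triangular load w₀=-7 kN/m (0→w₀ over full span):
  M_4 = 3w₀Lx/20 - w₀L²/30 - w₀x³/(6L) = 3·(-7)·4·(16/5)/20 - (-7)·4²/30 - (-7)·(16/5)³/(6·4) = -56/375 kN·m
Superposition: M = Σ M_i = -18319/9000 kN·m ≈ -2.035444 kN·m

M(16/5) = -18319/9000 kN·m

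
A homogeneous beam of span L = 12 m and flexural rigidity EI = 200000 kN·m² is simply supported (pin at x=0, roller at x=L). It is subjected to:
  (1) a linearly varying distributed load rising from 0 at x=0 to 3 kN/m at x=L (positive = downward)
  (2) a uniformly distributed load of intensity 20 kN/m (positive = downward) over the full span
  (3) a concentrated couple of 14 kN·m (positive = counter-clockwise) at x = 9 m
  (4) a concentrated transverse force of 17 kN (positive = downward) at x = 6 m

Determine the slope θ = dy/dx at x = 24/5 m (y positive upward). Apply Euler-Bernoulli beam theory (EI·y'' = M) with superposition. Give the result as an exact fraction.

θ(24/5) = -1319599/500000000 rad

Load 1 — triangular load w₀=3 kN/m (0→w₀ over full span):
  θ_1 = -w₀(7L⁴-30L²x²+15x⁴)/(360LEI) = -3·(7·12⁴-30·12²·(24/5)²+15·(24/5)⁴)/(360·12·200000) = -2907/15625000 rad
Load 2 — uniform load w=20 kN/m over full span:
  θ_2 = -w(L³-6Lx²+4x³)/(24EI) = -20·(12³-6·12·(24/5)²+4·(24/5)³)/(24·200000) = -333/156250 rad
Load 3 — applied couple M₀=14 kN·m at a=9 m (b=L-a=3):
  θ_3 = (M₀x²/(2L)+C₁)/EI  [x≤a] with C₁=M₀(3b²-L²)/(6L)=-91/4 = (14·(24/5)²/(2·12)+(-91/4))/200000 = -931/20000000 rad
Load 4 — point force P=17 kN at a=6 m (b=L-a=6):
  θ_4 = -Pb(L²-b²-3x²)/(6LEI)  [x≤a] = -17·6·(12²-6²-3·(24/5)²)/(6·12·200000) = -1377/5000000 rad
Superposition: θ = Σ θ_i = -1319599/500000000 rad ≈ -0.002639 rad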